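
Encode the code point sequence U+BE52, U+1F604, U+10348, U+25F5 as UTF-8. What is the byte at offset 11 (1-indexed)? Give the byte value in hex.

0x88

1-indexed offset 11 is 0-indexed offset 10.
U+BE52 → 3-byte form EB B9 92 at offsets 0–2.
U+1F604 → 4-byte form F0 9F 98 84 at offsets 3–6.
U+10348 → 4-byte form F0 90 8D 88 at offsets 7–10.
Offset 10 falls in char 3's range; it's byte 4 of F0 90 8D 88 = 0x88.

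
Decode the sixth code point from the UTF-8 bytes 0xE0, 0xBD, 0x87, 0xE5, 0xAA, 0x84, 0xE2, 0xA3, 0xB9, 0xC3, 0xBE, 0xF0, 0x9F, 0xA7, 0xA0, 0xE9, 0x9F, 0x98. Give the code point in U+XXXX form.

Offset 0: leading byte 0xE0 = 11100000 → 3-byte char #1 = E0 BD 87.
Offset 3: leading byte 0xE5 = 11100101 → 3-byte char #2 = E5 AA 84.
Offset 6: leading byte 0xE2 = 11100010 → 3-byte char #3 = E2 A3 B9.
Offset 9: leading byte 0xC3 = 11000011 → 2-byte char #4 = C3 BE.
Offset 11: leading byte 0xF0 = 11110000 → 4-byte char #5 = F0 9F A7 A0.
Offset 15: leading byte 0xE9 = 11101001 → 3-byte char #6 = E9 9F 98.
Leading byte 0xE9 = 11101001 matches 1110xxxx → 3-byte sequence.
Byte 1: 0xE9 = 11101001, payload 1001 (4 bits).
Byte 2: 0x9F = 10011111 (10xxxxxx ✓), payload 011111.
Byte 3: 0x98 = 10011000 (10xxxxxx ✓), payload 011000.
Concatenate: 1001011111011000 = 0x97D8 (16 bits → U+97D8).

U+97D8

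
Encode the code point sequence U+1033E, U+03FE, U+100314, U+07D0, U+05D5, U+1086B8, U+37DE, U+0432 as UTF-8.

U+1033E: 4-byte form → F0 90 8C BE.
U+03FE: 2-byte form → CF BE.
U+100314: 4-byte form → F4 80 8C 94.
U+07D0: 2-byte form → DF 90.
U+05D5: 2-byte form → D7 95.
U+1086B8: 4-byte form → F4 88 9A B8.
U+37DE: 3-byte form → E3 9F 9E.
U+0432: 2-byte form → D0 B2.
Concatenated (23 bytes): F0 90 8C BE CF BE F4 80 8C 94 DF 90 D7 95 F4 88 9A B8 E3 9F 9E D0 B2.

F0 90 8C BE CF BE F4 80 8C 94 DF 90 D7 95 F4 88 9A B8 E3 9F 9E D0 B2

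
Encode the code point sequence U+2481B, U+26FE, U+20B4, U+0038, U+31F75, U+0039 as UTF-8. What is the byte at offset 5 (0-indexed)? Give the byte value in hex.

0x9B

U+2481B → 4-byte form F0 A4 A0 9B at offsets 0–3.
U+26FE → 3-byte form E2 9B BE at offsets 4–6.
Offset 5 falls in char 2's range; it's byte 2 of E2 9B BE = 0x9B.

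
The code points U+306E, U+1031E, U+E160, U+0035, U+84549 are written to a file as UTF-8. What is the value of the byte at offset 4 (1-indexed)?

1-indexed offset 4 is 0-indexed offset 3.
U+306E → 3-byte form E3 81 AE at offsets 0–2.
U+1031E → 4-byte form F0 90 8C 9E at offsets 3–6.
Offset 3 falls in char 2's range; it's byte 1 of F0 90 8C 9E = 0xF0.

0xF0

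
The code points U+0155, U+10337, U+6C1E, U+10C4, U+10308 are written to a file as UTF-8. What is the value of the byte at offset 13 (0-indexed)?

U+0155 → 2-byte form C5 95 at offsets 0–1.
U+10337 → 4-byte form F0 90 8C B7 at offsets 2–5.
U+6C1E → 3-byte form E6 B0 9E at offsets 6–8.
U+10C4 → 3-byte form E1 83 84 at offsets 9–11.
U+10308 → 4-byte form F0 90 8C 88 at offsets 12–15.
Offset 13 falls in char 5's range; it's byte 2 of F0 90 8C 88 = 0x90.

0x90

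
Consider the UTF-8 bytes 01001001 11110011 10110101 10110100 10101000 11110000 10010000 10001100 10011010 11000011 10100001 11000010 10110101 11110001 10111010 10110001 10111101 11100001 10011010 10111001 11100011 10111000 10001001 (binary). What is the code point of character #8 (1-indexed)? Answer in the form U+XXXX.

Offset 0: leading byte 0x49 = 01001001 → 1-byte char #1 = 49.
Offset 1: leading byte 0xF3 = 11110011 → 4-byte char #2 = F3 B5 B4 A8.
Offset 5: leading byte 0xF0 = 11110000 → 4-byte char #3 = F0 90 8C 9A.
Offset 9: leading byte 0xC3 = 11000011 → 2-byte char #4 = C3 A1.
Offset 11: leading byte 0xC2 = 11000010 → 2-byte char #5 = C2 B5.
Offset 13: leading byte 0xF1 = 11110001 → 4-byte char #6 = F1 BA B1 BD.
Offset 17: leading byte 0xE1 = 11100001 → 3-byte char #7 = E1 9A B9.
Offset 20: leading byte 0xE3 = 11100011 → 3-byte char #8 = E3 B8 89.
Leading byte 0xE3 = 11100011 matches 1110xxxx → 3-byte sequence.
Byte 1: 0xE3 = 11100011, payload 0011 (4 bits).
Byte 2: 0xB8 = 10111000 (10xxxxxx ✓), payload 111000.
Byte 3: 0x89 = 10001001 (10xxxxxx ✓), payload 001001.
Concatenate: 0011111000001001 = 0x3E09 (16 bits → U+3E09).

U+3E09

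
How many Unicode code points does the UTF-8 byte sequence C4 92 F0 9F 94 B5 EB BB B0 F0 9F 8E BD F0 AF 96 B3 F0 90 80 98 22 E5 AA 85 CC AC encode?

Byte at offset 0: 0xC4 = 11000100 → 2-byte char (#1). Advance 2.
Byte at offset 2: 0xF0 = 11110000 → 4-byte char (#2). Advance 4.
Byte at offset 6: 0xEB = 11101011 → 3-byte char (#3). Advance 3.
Byte at offset 9: 0xF0 = 11110000 → 4-byte char (#4). Advance 4.
Byte at offset 13: 0xF0 = 11110000 → 4-byte char (#5). Advance 4.
Byte at offset 17: 0xF0 = 11110000 → 4-byte char (#6). Advance 4.
Byte at offset 21: 0x22 = 00100010 → 1-byte char (#7). Advance 1.
Byte at offset 22: 0xE5 = 11100101 → 3-byte char (#8). Advance 3.
Byte at offset 25: 0xCC = 11001100 → 2-byte char (#9). Advance 2.
Reached end at offset 27 after 9 code points.

9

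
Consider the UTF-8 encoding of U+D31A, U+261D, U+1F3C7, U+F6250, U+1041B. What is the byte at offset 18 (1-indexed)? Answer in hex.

0x9B

1-indexed offset 18 is 0-indexed offset 17.
U+D31A → 3-byte form ED 8C 9A at offsets 0–2.
U+261D → 3-byte form E2 98 9D at offsets 3–5.
U+1F3C7 → 4-byte form F0 9F 8F 87 at offsets 6–9.
U+F6250 → 4-byte form F3 B6 89 90 at offsets 10–13.
U+1041B → 4-byte form F0 90 90 9B at offsets 14–17.
Offset 17 falls in char 5's range; it's byte 4 of F0 90 90 9B = 0x9B.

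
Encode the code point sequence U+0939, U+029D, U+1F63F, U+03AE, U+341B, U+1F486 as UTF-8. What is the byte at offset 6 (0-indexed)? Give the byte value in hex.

0x9F

U+0939 → 3-byte form E0 A4 B9 at offsets 0–2.
U+029D → 2-byte form CA 9D at offsets 3–4.
U+1F63F → 4-byte form F0 9F 98 BF at offsets 5–8.
Offset 6 falls in char 3's range; it's byte 2 of F0 9F 98 BF = 0x9F.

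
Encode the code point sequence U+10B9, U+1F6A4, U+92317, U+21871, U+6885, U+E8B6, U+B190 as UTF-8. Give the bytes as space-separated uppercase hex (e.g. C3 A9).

E1 82 B9 F0 9F 9A A4 F2 92 8C 97 F0 A1 A1 B1 E6 A2 85 EE A2 B6 EB 86 90

U+10B9: 3-byte form → E1 82 B9.
U+1F6A4: 4-byte form → F0 9F 9A A4.
U+92317: 4-byte form → F2 92 8C 97.
U+21871: 4-byte form → F0 A1 A1 B1.
U+6885: 3-byte form → E6 A2 85.
U+E8B6: 3-byte form → EE A2 B6.
U+B190: 3-byte form → EB 86 90.
Concatenated (24 bytes): E1 82 B9 F0 9F 9A A4 F2 92 8C 97 F0 A1 A1 B1 E6 A2 85 EE A2 B6 EB 86 90.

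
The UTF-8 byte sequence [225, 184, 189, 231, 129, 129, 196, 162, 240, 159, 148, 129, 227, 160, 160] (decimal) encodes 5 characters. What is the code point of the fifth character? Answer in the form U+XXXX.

U+3820

Offset 0: leading byte 0xE1 = 11100001 → 3-byte char #1 = E1 B8 BD.
Offset 3: leading byte 0xE7 = 11100111 → 3-byte char #2 = E7 81 81.
Offset 6: leading byte 0xC4 = 11000100 → 2-byte char #3 = C4 A2.
Offset 8: leading byte 0xF0 = 11110000 → 4-byte char #4 = F0 9F 94 81.
Offset 12: leading byte 0xE3 = 11100011 → 3-byte char #5 = E3 A0 A0.
Leading byte 0xE3 = 11100011 matches 1110xxxx → 3-byte sequence.
Byte 1: 0xE3 = 11100011, payload 0011 (4 bits).
Byte 2: 0xA0 = 10100000 (10xxxxxx ✓), payload 100000.
Byte 3: 0xA0 = 10100000 (10xxxxxx ✓), payload 100000.
Concatenate: 0011100000100000 = 0x3820 (16 bits → U+3820).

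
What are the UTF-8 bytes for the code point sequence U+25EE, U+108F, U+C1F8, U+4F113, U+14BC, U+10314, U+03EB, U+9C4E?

E2 97 AE E1 82 8F EC 87 B8 F1 8F 84 93 E1 92 BC F0 90 8C 94 CF AB E9 B1 8E

U+25EE: 3-byte form → E2 97 AE.
U+108F: 3-byte form → E1 82 8F.
U+C1F8: 3-byte form → EC 87 B8.
U+4F113: 4-byte form → F1 8F 84 93.
U+14BC: 3-byte form → E1 92 BC.
U+10314: 4-byte form → F0 90 8C 94.
U+03EB: 2-byte form → CF AB.
U+9C4E: 3-byte form → E9 B1 8E.
Concatenated (25 bytes): E2 97 AE E1 82 8F EC 87 B8 F1 8F 84 93 E1 92 BC F0 90 8C 94 CF AB E9 B1 8E.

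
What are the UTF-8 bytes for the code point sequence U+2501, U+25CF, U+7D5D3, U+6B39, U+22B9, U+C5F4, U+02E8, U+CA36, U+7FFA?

E2 94 81 E2 97 8F F1 BD 97 93 E6 AC B9 E2 8A B9 EC 97 B4 CB A8 EC A8 B6 E7 BF BA

U+2501: 3-byte form → E2 94 81.
U+25CF: 3-byte form → E2 97 8F.
U+7D5D3: 4-byte form → F1 BD 97 93.
U+6B39: 3-byte form → E6 AC B9.
U+22B9: 3-byte form → E2 8A B9.
U+C5F4: 3-byte form → EC 97 B4.
U+02E8: 2-byte form → CB A8.
U+CA36: 3-byte form → EC A8 B6.
U+7FFA: 3-byte form → E7 BF BA.
Concatenated (27 bytes): E2 94 81 E2 97 8F F1 BD 97 93 E6 AC B9 E2 8A B9 EC 97 B4 CB A8 EC A8 B6 E7 BF BA.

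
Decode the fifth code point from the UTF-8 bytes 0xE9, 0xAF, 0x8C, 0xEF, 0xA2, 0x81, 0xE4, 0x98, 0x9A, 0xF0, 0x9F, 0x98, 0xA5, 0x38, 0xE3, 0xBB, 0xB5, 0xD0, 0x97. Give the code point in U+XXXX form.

U+0038

Offset 0: leading byte 0xE9 = 11101001 → 3-byte char #1 = E9 AF 8C.
Offset 3: leading byte 0xEF = 11101111 → 3-byte char #2 = EF A2 81.
Offset 6: leading byte 0xE4 = 11100100 → 3-byte char #3 = E4 98 9A.
Offset 9: leading byte 0xF0 = 11110000 → 4-byte char #4 = F0 9F 98 A5.
Offset 13: leading byte 0x38 = 00111000 → 1-byte char #5 = 38.
Leading byte 0x38 = 00111000 matches 0xxxxxxx → 1-byte sequence.
Byte 1: 0x38 = 00111000, payload 0111000 (7 bits).
Concatenate: 0111000 = 0x38 (7 bits → U+0038).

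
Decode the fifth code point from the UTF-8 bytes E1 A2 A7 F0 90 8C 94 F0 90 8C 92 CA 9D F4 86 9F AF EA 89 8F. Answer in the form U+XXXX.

U+1067EF

Offset 0: leading byte 0xE1 = 11100001 → 3-byte char #1 = E1 A2 A7.
Offset 3: leading byte 0xF0 = 11110000 → 4-byte char #2 = F0 90 8C 94.
Offset 7: leading byte 0xF0 = 11110000 → 4-byte char #3 = F0 90 8C 92.
Offset 11: leading byte 0xCA = 11001010 → 2-byte char #4 = CA 9D.
Offset 13: leading byte 0xF4 = 11110100 → 4-byte char #5 = F4 86 9F AF.
Leading byte 0xF4 = 11110100 matches 11110xxx → 4-byte sequence.
Byte 1: 0xF4 = 11110100, payload 100 (3 bits).
Byte 2: 0x86 = 10000110 (10xxxxxx ✓), payload 000110.
Byte 3: 0x9F = 10011111 (10xxxxxx ✓), payload 011111.
Byte 4: 0xAF = 10101111 (10xxxxxx ✓), payload 101111.
Concatenate: 100000110011111101111 = 0x1067EF (21 bits → U+1067EF).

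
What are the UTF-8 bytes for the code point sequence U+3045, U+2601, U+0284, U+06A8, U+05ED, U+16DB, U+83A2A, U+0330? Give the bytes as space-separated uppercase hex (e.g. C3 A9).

U+3045: 3-byte form → E3 81 85.
U+2601: 3-byte form → E2 98 81.
U+0284: 2-byte form → CA 84.
U+06A8: 2-byte form → DA A8.
U+05ED: 2-byte form → D7 AD.
U+16DB: 3-byte form → E1 9B 9B.
U+83A2A: 4-byte form → F2 83 A8 AA.
U+0330: 2-byte form → CC B0.
Concatenated (21 bytes): E3 81 85 E2 98 81 CA 84 DA A8 D7 AD E1 9B 9B F2 83 A8 AA CC B0.

E3 81 85 E2 98 81 CA 84 DA A8 D7 AD E1 9B 9B F2 83 A8 AA CC B0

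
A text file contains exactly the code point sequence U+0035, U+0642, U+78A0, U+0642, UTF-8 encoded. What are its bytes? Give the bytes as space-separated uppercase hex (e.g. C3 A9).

35 D9 82 E7 A2 A0 D9 82

U+0035: 1-byte form → 35.
U+0642: 2-byte form → D9 82.
U+78A0: 3-byte form → E7 A2 A0.
U+0642: 2-byte form → D9 82.
Concatenated (8 bytes): 35 D9 82 E7 A2 A0 D9 82.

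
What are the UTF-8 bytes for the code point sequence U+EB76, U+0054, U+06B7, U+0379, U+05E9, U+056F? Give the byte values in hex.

U+EB76: 3-byte form → EE AD B6.
U+0054: 1-byte form → 54.
U+06B7: 2-byte form → DA B7.
U+0379: 2-byte form → CD B9.
U+05E9: 2-byte form → D7 A9.
U+056F: 2-byte form → D5 AF.
Concatenated (12 bytes): EE AD B6 54 DA B7 CD B9 D7 A9 D5 AF.

EE AD B6 54 DA B7 CD B9 D7 A9 D5 AF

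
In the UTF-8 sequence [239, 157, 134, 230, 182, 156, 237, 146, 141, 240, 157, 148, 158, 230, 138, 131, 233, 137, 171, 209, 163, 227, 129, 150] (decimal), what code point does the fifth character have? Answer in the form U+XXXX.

U+6283

Offset 0: leading byte 0xEF = 11101111 → 3-byte char #1 = EF 9D 86.
Offset 3: leading byte 0xE6 = 11100110 → 3-byte char #2 = E6 B6 9C.
Offset 6: leading byte 0xED = 11101101 → 3-byte char #3 = ED 92 8D.
Offset 9: leading byte 0xF0 = 11110000 → 4-byte char #4 = F0 9D 94 9E.
Offset 13: leading byte 0xE6 = 11100110 → 3-byte char #5 = E6 8A 83.
Leading byte 0xE6 = 11100110 matches 1110xxxx → 3-byte sequence.
Byte 1: 0xE6 = 11100110, payload 0110 (4 bits).
Byte 2: 0x8A = 10001010 (10xxxxxx ✓), payload 001010.
Byte 3: 0x83 = 10000011 (10xxxxxx ✓), payload 000011.
Concatenate: 0110001010000011 = 0x6283 (16 bits → U+6283).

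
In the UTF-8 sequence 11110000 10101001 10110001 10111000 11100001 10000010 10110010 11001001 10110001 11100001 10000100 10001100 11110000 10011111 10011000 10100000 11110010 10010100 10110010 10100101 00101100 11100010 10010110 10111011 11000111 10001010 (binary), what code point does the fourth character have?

Offset 0: leading byte 0xF0 = 11110000 → 4-byte char #1 = F0 A9 B1 B8.
Offset 4: leading byte 0xE1 = 11100001 → 3-byte char #2 = E1 82 B2.
Offset 7: leading byte 0xC9 = 11001001 → 2-byte char #3 = C9 B1.
Offset 9: leading byte 0xE1 = 11100001 → 3-byte char #4 = E1 84 8C.
Leading byte 0xE1 = 11100001 matches 1110xxxx → 3-byte sequence.
Byte 1: 0xE1 = 11100001, payload 0001 (4 bits).
Byte 2: 0x84 = 10000100 (10xxxxxx ✓), payload 000100.
Byte 3: 0x8C = 10001100 (10xxxxxx ✓), payload 001100.
Concatenate: 0001000100001100 = 0x110C (16 bits → U+110C).

U+110C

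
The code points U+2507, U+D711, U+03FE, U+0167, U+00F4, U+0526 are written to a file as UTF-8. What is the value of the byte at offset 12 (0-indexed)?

0xD4

U+2507 → 3-byte form E2 94 87 at offsets 0–2.
U+D711 → 3-byte form ED 9C 91 at offsets 3–5.
U+03FE → 2-byte form CF BE at offsets 6–7.
U+0167 → 2-byte form C5 A7 at offsets 8–9.
U+00F4 → 2-byte form C3 B4 at offsets 10–11.
U+0526 → 2-byte form D4 A6 at offsets 12–13.
Offset 12 falls in char 6's range; it's byte 1 of D4 A6 = 0xD4.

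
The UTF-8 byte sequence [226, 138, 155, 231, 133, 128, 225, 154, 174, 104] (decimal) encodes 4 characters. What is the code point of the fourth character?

U+0068

Offset 0: leading byte 0xE2 = 11100010 → 3-byte char #1 = E2 8A 9B.
Offset 3: leading byte 0xE7 = 11100111 → 3-byte char #2 = E7 85 80.
Offset 6: leading byte 0xE1 = 11100001 → 3-byte char #3 = E1 9A AE.
Offset 9: leading byte 0x68 = 01101000 → 1-byte char #4 = 68.
Leading byte 0x68 = 01101000 matches 0xxxxxxx → 1-byte sequence.
Byte 1: 0x68 = 01101000, payload 1101000 (7 bits).
Concatenate: 1101000 = 0x68 (7 bits → U+0068).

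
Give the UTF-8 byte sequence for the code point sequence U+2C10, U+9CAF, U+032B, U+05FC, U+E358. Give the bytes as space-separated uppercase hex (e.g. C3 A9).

U+2C10: 3-byte form → E2 B0 90.
U+9CAF: 3-byte form → E9 B2 AF.
U+032B: 2-byte form → CC AB.
U+05FC: 2-byte form → D7 BC.
U+E358: 3-byte form → EE 8D 98.
Concatenated (13 bytes): E2 B0 90 E9 B2 AF CC AB D7 BC EE 8D 98.

E2 B0 90 E9 B2 AF CC AB D7 BC EE 8D 98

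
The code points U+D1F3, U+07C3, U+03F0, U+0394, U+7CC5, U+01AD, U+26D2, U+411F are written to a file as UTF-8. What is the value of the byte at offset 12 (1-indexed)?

1-indexed offset 12 is 0-indexed offset 11.
U+D1F3 → 3-byte form ED 87 B3 at offsets 0–2.
U+07C3 → 2-byte form DF 83 at offsets 3–4.
U+03F0 → 2-byte form CF B0 at offsets 5–6.
U+0394 → 2-byte form CE 94 at offsets 7–8.
U+7CC5 → 3-byte form E7 B3 85 at offsets 9–11.
Offset 11 falls in char 5's range; it's byte 3 of E7 B3 85 = 0x85.

0x85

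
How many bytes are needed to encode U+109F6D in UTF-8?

4

U+109F6D = 0x109F6D. UTF-8 uses 1 byte below 0x80, 2 below 0x800, 3 below 0x10000, 4 up to 0x10FFFF. 0x109F6D is in U+10000–U+10FFFF → 4 bytes.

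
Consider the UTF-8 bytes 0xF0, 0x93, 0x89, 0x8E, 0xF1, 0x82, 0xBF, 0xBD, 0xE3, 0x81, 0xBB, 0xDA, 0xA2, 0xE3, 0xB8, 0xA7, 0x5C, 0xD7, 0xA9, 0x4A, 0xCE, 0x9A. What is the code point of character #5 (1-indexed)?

Offset 0: leading byte 0xF0 = 11110000 → 4-byte char #1 = F0 93 89 8E.
Offset 4: leading byte 0xF1 = 11110001 → 4-byte char #2 = F1 82 BF BD.
Offset 8: leading byte 0xE3 = 11100011 → 3-byte char #3 = E3 81 BB.
Offset 11: leading byte 0xDA = 11011010 → 2-byte char #4 = DA A2.
Offset 13: leading byte 0xE3 = 11100011 → 3-byte char #5 = E3 B8 A7.
Leading byte 0xE3 = 11100011 matches 1110xxxx → 3-byte sequence.
Byte 1: 0xE3 = 11100011, payload 0011 (4 bits).
Byte 2: 0xB8 = 10111000 (10xxxxxx ✓), payload 111000.
Byte 3: 0xA7 = 10100111 (10xxxxxx ✓), payload 100111.
Concatenate: 0011111000100111 = 0x3E27 (16 bits → U+3E27).

U+3E27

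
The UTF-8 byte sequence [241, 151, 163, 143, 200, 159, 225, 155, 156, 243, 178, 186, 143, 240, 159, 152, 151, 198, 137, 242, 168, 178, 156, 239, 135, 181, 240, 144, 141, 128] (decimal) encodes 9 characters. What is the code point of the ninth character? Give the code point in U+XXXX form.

U+10340

Offset 0: leading byte 0xF1 = 11110001 → 4-byte char #1 = F1 97 A3 8F.
Offset 4: leading byte 0xC8 = 11001000 → 2-byte char #2 = C8 9F.
Offset 6: leading byte 0xE1 = 11100001 → 3-byte char #3 = E1 9B 9C.
Offset 9: leading byte 0xF3 = 11110011 → 4-byte char #4 = F3 B2 BA 8F.
Offset 13: leading byte 0xF0 = 11110000 → 4-byte char #5 = F0 9F 98 97.
Offset 17: leading byte 0xC6 = 11000110 → 2-byte char #6 = C6 89.
Offset 19: leading byte 0xF2 = 11110010 → 4-byte char #7 = F2 A8 B2 9C.
Offset 23: leading byte 0xEF = 11101111 → 3-byte char #8 = EF 87 B5.
Offset 26: leading byte 0xF0 = 11110000 → 4-byte char #9 = F0 90 8D 80.
Leading byte 0xF0 = 11110000 matches 11110xxx → 4-byte sequence.
Byte 1: 0xF0 = 11110000, payload 000 (3 bits).
Byte 2: 0x90 = 10010000 (10xxxxxx ✓), payload 010000.
Byte 3: 0x8D = 10001101 (10xxxxxx ✓), payload 001101.
Byte 4: 0x80 = 10000000 (10xxxxxx ✓), payload 000000.
Concatenate: 000010000001101000000 = 0x10340 (21 bits → U+10340).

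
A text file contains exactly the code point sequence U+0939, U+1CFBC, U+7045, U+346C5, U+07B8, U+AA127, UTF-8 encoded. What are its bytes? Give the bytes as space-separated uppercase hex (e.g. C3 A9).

U+0939: 3-byte form → E0 A4 B9.
U+1CFBC: 4-byte form → F0 9C BE BC.
U+7045: 3-byte form → E7 81 85.
U+346C5: 4-byte form → F0 B4 9B 85.
U+07B8: 2-byte form → DE B8.
U+AA127: 4-byte form → F2 AA 84 A7.
Concatenated (20 bytes): E0 A4 B9 F0 9C BE BC E7 81 85 F0 B4 9B 85 DE B8 F2 AA 84 A7.

E0 A4 B9 F0 9C BE BC E7 81 85 F0 B4 9B 85 DE B8 F2 AA 84 A7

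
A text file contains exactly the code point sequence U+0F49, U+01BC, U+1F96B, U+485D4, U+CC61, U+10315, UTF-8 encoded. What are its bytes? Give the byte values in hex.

E0 BD 89 C6 BC F0 9F A5 AB F1 88 97 94 EC B1 A1 F0 90 8C 95

U+0F49: 3-byte form → E0 BD 89.
U+01BC: 2-byte form → C6 BC.
U+1F96B: 4-byte form → F0 9F A5 AB.
U+485D4: 4-byte form → F1 88 97 94.
U+CC61: 3-byte form → EC B1 A1.
U+10315: 4-byte form → F0 90 8C 95.
Concatenated (20 bytes): E0 BD 89 C6 BC F0 9F A5 AB F1 88 97 94 EC B1 A1 F0 90 8C 95.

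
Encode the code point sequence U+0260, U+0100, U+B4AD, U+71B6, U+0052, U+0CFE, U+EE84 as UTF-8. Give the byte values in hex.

C9 A0 C4 80 EB 92 AD E7 86 B6 52 E0 B3 BE EE BA 84

U+0260: 2-byte form → C9 A0.
U+0100: 2-byte form → C4 80.
U+B4AD: 3-byte form → EB 92 AD.
U+71B6: 3-byte form → E7 86 B6.
U+0052: 1-byte form → 52.
U+0CFE: 3-byte form → E0 B3 BE.
U+EE84: 3-byte form → EE BA 84.
Concatenated (17 bytes): C9 A0 C4 80 EB 92 AD E7 86 B6 52 E0 B3 BE EE BA 84.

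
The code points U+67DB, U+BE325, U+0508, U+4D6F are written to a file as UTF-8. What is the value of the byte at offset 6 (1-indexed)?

0x8C

1-indexed offset 6 is 0-indexed offset 5.
U+67DB → 3-byte form E6 9F 9B at offsets 0–2.
U+BE325 → 4-byte form F2 BE 8C A5 at offsets 3–6.
Offset 5 falls in char 2's range; it's byte 3 of F2 BE 8C A5 = 0x8C.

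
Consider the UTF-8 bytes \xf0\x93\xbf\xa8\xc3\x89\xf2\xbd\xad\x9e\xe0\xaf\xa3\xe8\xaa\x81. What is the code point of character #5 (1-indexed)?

Offset 0: leading byte 0xF0 = 11110000 → 4-byte char #1 = F0 93 BF A8.
Offset 4: leading byte 0xC3 = 11000011 → 2-byte char #2 = C3 89.
Offset 6: leading byte 0xF2 = 11110010 → 4-byte char #3 = F2 BD AD 9E.
Offset 10: leading byte 0xE0 = 11100000 → 3-byte char #4 = E0 AF A3.
Offset 13: leading byte 0xE8 = 11101000 → 3-byte char #5 = E8 AA 81.
Leading byte 0xE8 = 11101000 matches 1110xxxx → 3-byte sequence.
Byte 1: 0xE8 = 11101000, payload 1000 (4 bits).
Byte 2: 0xAA = 10101010 (10xxxxxx ✓), payload 101010.
Byte 3: 0x81 = 10000001 (10xxxxxx ✓), payload 000001.
Concatenate: 1000101010000001 = 0x8A81 (16 bits → U+8A81).

U+8A81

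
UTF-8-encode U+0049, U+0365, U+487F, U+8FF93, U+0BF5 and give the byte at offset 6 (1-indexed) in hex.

0xBF

1-indexed offset 6 is 0-indexed offset 5.
U+0049 → 1-byte form 49 at offsets 0–0.
U+0365 → 2-byte form CD A5 at offsets 1–2.
U+487F → 3-byte form E4 A1 BF at offsets 3–5.
Offset 5 falls in char 3's range; it's byte 3 of E4 A1 BF = 0xBF.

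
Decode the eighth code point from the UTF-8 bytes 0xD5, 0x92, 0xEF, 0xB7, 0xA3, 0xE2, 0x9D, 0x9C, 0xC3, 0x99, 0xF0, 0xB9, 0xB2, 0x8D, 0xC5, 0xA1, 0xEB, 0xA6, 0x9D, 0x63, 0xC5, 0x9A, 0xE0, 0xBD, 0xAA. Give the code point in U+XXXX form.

Offset 0: leading byte 0xD5 = 11010101 → 2-byte char #1 = D5 92.
Offset 2: leading byte 0xEF = 11101111 → 3-byte char #2 = EF B7 A3.
Offset 5: leading byte 0xE2 = 11100010 → 3-byte char #3 = E2 9D 9C.
Offset 8: leading byte 0xC3 = 11000011 → 2-byte char #4 = C3 99.
Offset 10: leading byte 0xF0 = 11110000 → 4-byte char #5 = F0 B9 B2 8D.
Offset 14: leading byte 0xC5 = 11000101 → 2-byte char #6 = C5 A1.
Offset 16: leading byte 0xEB = 11101011 → 3-byte char #7 = EB A6 9D.
Offset 19: leading byte 0x63 = 01100011 → 1-byte char #8 = 63.
Leading byte 0x63 = 01100011 matches 0xxxxxxx → 1-byte sequence.
Byte 1: 0x63 = 01100011, payload 1100011 (7 bits).
Concatenate: 1100011 = 0x63 (7 bits → U+0063).

U+0063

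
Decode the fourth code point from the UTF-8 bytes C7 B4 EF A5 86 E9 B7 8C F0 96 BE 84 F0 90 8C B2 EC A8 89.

Offset 0: leading byte 0xC7 = 11000111 → 2-byte char #1 = C7 B4.
Offset 2: leading byte 0xEF = 11101111 → 3-byte char #2 = EF A5 86.
Offset 5: leading byte 0xE9 = 11101001 → 3-byte char #3 = E9 B7 8C.
Offset 8: leading byte 0xF0 = 11110000 → 4-byte char #4 = F0 96 BE 84.
Leading byte 0xF0 = 11110000 matches 11110xxx → 4-byte sequence.
Byte 1: 0xF0 = 11110000, payload 000 (3 bits).
Byte 2: 0x96 = 10010110 (10xxxxxx ✓), payload 010110.
Byte 3: 0xBE = 10111110 (10xxxxxx ✓), payload 111110.
Byte 4: 0x84 = 10000100 (10xxxxxx ✓), payload 000100.
Concatenate: 000010110111110000100 = 0x16F84 (21 bits → U+16F84).

U+16F84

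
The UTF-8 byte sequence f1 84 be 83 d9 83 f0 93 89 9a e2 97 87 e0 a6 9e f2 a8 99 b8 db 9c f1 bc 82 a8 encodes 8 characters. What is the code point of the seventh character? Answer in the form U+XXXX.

U+06DC

Offset 0: leading byte 0xF1 = 11110001 → 4-byte char #1 = F1 84 BE 83.
Offset 4: leading byte 0xD9 = 11011001 → 2-byte char #2 = D9 83.
Offset 6: leading byte 0xF0 = 11110000 → 4-byte char #3 = F0 93 89 9A.
Offset 10: leading byte 0xE2 = 11100010 → 3-byte char #4 = E2 97 87.
Offset 13: leading byte 0xE0 = 11100000 → 3-byte char #5 = E0 A6 9E.
Offset 16: leading byte 0xF2 = 11110010 → 4-byte char #6 = F2 A8 99 B8.
Offset 20: leading byte 0xDB = 11011011 → 2-byte char #7 = DB 9C.
Leading byte 0xDB = 11011011 matches 110xxxxx → 2-byte sequence.
Byte 1: 0xDB = 11011011, payload 11011 (5 bits).
Byte 2: 0x9C = 10011100 (10xxxxxx ✓), payload 011100.
Concatenate: 11011011100 = 0x6DC (11 bits → U+06DC).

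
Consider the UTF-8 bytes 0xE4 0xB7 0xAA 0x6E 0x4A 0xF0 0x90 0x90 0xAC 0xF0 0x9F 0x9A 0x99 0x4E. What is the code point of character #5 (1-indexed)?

Offset 0: leading byte 0xE4 = 11100100 → 3-byte char #1 = E4 B7 AA.
Offset 3: leading byte 0x6E = 01101110 → 1-byte char #2 = 6E.
Offset 4: leading byte 0x4A = 01001010 → 1-byte char #3 = 4A.
Offset 5: leading byte 0xF0 = 11110000 → 4-byte char #4 = F0 90 90 AC.
Offset 9: leading byte 0xF0 = 11110000 → 4-byte char #5 = F0 9F 9A 99.
Leading byte 0xF0 = 11110000 matches 11110xxx → 4-byte sequence.
Byte 1: 0xF0 = 11110000, payload 000 (3 bits).
Byte 2: 0x9F = 10011111 (10xxxxxx ✓), payload 011111.
Byte 3: 0x9A = 10011010 (10xxxxxx ✓), payload 011010.
Byte 4: 0x99 = 10011001 (10xxxxxx ✓), payload 011001.
Concatenate: 000011111011010011001 = 0x1F699 (21 bits → U+1F699).

U+1F699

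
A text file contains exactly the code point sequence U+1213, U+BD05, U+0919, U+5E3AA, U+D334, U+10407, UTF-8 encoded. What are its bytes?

U+1213: 3-byte form → E1 88 93.
U+BD05: 3-byte form → EB B4 85.
U+0919: 3-byte form → E0 A4 99.
U+5E3AA: 4-byte form → F1 9E 8E AA.
U+D334: 3-byte form → ED 8C B4.
U+10407: 4-byte form → F0 90 90 87.
Concatenated (20 bytes): E1 88 93 EB B4 85 E0 A4 99 F1 9E 8E AA ED 8C B4 F0 90 90 87.

E1 88 93 EB B4 85 E0 A4 99 F1 9E 8E AA ED 8C B4 F0 90 90 87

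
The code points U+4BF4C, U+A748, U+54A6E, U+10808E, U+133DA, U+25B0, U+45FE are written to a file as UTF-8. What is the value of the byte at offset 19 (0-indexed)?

U+4BF4C → 4-byte form F1 8B BD 8C at offsets 0–3.
U+A748 → 3-byte form EA 9D 88 at offsets 4–6.
U+54A6E → 4-byte form F1 94 A9 AE at offsets 7–10.
U+10808E → 4-byte form F4 88 82 8E at offsets 11–14.
U+133DA → 4-byte form F0 93 8F 9A at offsets 15–18.
U+25B0 → 3-byte form E2 96 B0 at offsets 19–21.
Offset 19 falls in char 6's range; it's byte 1 of E2 96 B0 = 0xE2.

0xE2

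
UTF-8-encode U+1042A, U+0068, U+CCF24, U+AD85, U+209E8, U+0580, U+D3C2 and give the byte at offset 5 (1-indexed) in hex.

1-indexed offset 5 is 0-indexed offset 4.
U+1042A → 4-byte form F0 90 90 AA at offsets 0–3.
U+0068 → 1-byte form 68 at offsets 4–4.
Offset 4 falls in char 2's range; it's byte 1 of 68 = 0x68.

0x68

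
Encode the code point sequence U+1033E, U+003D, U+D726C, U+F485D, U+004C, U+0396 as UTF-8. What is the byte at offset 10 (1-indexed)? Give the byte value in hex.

0xF3

1-indexed offset 10 is 0-indexed offset 9.
U+1033E → 4-byte form F0 90 8C BE at offsets 0–3.
U+003D → 1-byte form 3D at offsets 4–4.
U+D726C → 4-byte form F3 97 89 AC at offsets 5–8.
U+F485D → 4-byte form F3 B4 A1 9D at offsets 9–12.
Offset 9 falls in char 4's range; it's byte 1 of F3 B4 A1 9D = 0xF3.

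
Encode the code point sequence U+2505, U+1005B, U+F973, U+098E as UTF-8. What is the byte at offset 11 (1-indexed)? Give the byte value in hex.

1-indexed offset 11 is 0-indexed offset 10.
U+2505 → 3-byte form E2 94 85 at offsets 0–2.
U+1005B → 4-byte form F0 90 81 9B at offsets 3–6.
U+F973 → 3-byte form EF A5 B3 at offsets 7–9.
U+098E → 3-byte form E0 A6 8E at offsets 10–12.
Offset 10 falls in char 4's range; it's byte 1 of E0 A6 8E = 0xE0.

0xE0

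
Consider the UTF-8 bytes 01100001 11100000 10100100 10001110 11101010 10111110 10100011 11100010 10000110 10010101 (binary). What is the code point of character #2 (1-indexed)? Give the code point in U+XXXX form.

Offset 0: leading byte 0x61 = 01100001 → 1-byte char #1 = 61.
Offset 1: leading byte 0xE0 = 11100000 → 3-byte char #2 = E0 A4 8E.
Leading byte 0xE0 = 11100000 matches 1110xxxx → 3-byte sequence.
Byte 1: 0xE0 = 11100000, payload 0000 (4 bits).
Byte 2: 0xA4 = 10100100 (10xxxxxx ✓), payload 100100.
Byte 3: 0x8E = 10001110 (10xxxxxx ✓), payload 001110.
Concatenate: 0000100100001110 = 0x90E (16 bits → U+090E).

U+090E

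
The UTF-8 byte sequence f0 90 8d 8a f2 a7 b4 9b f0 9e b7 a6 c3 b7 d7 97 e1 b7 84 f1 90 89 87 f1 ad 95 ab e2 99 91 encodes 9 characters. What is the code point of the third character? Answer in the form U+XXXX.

U+1EDE6

Offset 0: leading byte 0xF0 = 11110000 → 4-byte char #1 = F0 90 8D 8A.
Offset 4: leading byte 0xF2 = 11110010 → 4-byte char #2 = F2 A7 B4 9B.
Offset 8: leading byte 0xF0 = 11110000 → 4-byte char #3 = F0 9E B7 A6.
Leading byte 0xF0 = 11110000 matches 11110xxx → 4-byte sequence.
Byte 1: 0xF0 = 11110000, payload 000 (3 bits).
Byte 2: 0x9E = 10011110 (10xxxxxx ✓), payload 011110.
Byte 3: 0xB7 = 10110111 (10xxxxxx ✓), payload 110111.
Byte 4: 0xA6 = 10100110 (10xxxxxx ✓), payload 100110.
Concatenate: 000011110110111100110 = 0x1EDE6 (21 bits → U+1EDE6).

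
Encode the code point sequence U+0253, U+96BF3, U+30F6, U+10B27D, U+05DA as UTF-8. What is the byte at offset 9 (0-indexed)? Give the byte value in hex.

U+0253 → 2-byte form C9 93 at offsets 0–1.
U+96BF3 → 4-byte form F2 96 AF B3 at offsets 2–5.
U+30F6 → 3-byte form E3 83 B6 at offsets 6–8.
U+10B27D → 4-byte form F4 8B 89 BD at offsets 9–12.
Offset 9 falls in char 4's range; it's byte 1 of F4 8B 89 BD = 0xF4.

0xF4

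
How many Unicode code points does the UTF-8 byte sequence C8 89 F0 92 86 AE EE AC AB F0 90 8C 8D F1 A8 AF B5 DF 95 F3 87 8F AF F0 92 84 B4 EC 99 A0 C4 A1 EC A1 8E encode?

11

Byte at offset 0: 0xC8 = 11001000 → 2-byte char (#1). Advance 2.
Byte at offset 2: 0xF0 = 11110000 → 4-byte char (#2). Advance 4.
Byte at offset 6: 0xEE = 11101110 → 3-byte char (#3). Advance 3.
Byte at offset 9: 0xF0 = 11110000 → 4-byte char (#4). Advance 4.
Byte at offset 13: 0xF1 = 11110001 → 4-byte char (#5). Advance 4.
Byte at offset 17: 0xDF = 11011111 → 2-byte char (#6). Advance 2.
Byte at offset 19: 0xF3 = 11110011 → 4-byte char (#7). Advance 4.
Byte at offset 23: 0xF0 = 11110000 → 4-byte char (#8). Advance 4.
Byte at offset 27: 0xEC = 11101100 → 3-byte char (#9). Advance 3.
Byte at offset 30: 0xC4 = 11000100 → 2-byte char (#10). Advance 2.
Byte at offset 32: 0xEC = 11101100 → 3-byte char (#11). Advance 3.
Reached end at offset 35 after 11 code points.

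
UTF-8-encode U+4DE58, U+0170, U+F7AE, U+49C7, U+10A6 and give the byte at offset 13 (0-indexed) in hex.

0x82

U+4DE58 → 4-byte form F1 8D B9 98 at offsets 0–3.
U+0170 → 2-byte form C5 B0 at offsets 4–5.
U+F7AE → 3-byte form EF 9E AE at offsets 6–8.
U+49C7 → 3-byte form E4 A7 87 at offsets 9–11.
U+10A6 → 3-byte form E1 82 A6 at offsets 12–14.
Offset 13 falls in char 5's range; it's byte 2 of E1 82 A6 = 0x82.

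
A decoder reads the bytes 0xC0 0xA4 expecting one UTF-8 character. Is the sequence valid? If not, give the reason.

Leading byte 0xC0 = 11000000 → 2-byte form.
Continuation bytes all match 10xxxxxx. Payload decodes to 0x24.
But 0x24 < 0x80, the minimum for a 2-byte sequence — this is an overlong encoding.

invalid (overlong encoding)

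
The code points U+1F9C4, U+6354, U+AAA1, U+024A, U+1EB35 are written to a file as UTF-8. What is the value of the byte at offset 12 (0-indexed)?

U+1F9C4 → 4-byte form F0 9F A7 84 at offsets 0–3.
U+6354 → 3-byte form E6 8D 94 at offsets 4–6.
U+AAA1 → 3-byte form EA AA A1 at offsets 7–9.
U+024A → 2-byte form C9 8A at offsets 10–11.
U+1EB35 → 4-byte form F0 9E AC B5 at offsets 12–15.
Offset 12 falls in char 5's range; it's byte 1 of F0 9E AC B5 = 0xF0.

0xF0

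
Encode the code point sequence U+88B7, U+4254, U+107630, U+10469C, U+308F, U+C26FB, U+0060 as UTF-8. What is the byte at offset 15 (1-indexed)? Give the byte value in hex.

0xE3

1-indexed offset 15 is 0-indexed offset 14.
U+88B7 → 3-byte form E8 A2 B7 at offsets 0–2.
U+4254 → 3-byte form E4 89 94 at offsets 3–5.
U+107630 → 4-byte form F4 87 98 B0 at offsets 6–9.
U+10469C → 4-byte form F4 84 9A 9C at offsets 10–13.
U+308F → 3-byte form E3 82 8F at offsets 14–16.
Offset 14 falls in char 5's range; it's byte 1 of E3 82 8F = 0xE3.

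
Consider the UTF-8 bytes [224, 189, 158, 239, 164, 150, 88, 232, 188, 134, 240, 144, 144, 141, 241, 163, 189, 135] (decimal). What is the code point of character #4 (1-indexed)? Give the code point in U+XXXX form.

U+8F06

Offset 0: leading byte 0xE0 = 11100000 → 3-byte char #1 = E0 BD 9E.
Offset 3: leading byte 0xEF = 11101111 → 3-byte char #2 = EF A4 96.
Offset 6: leading byte 0x58 = 01011000 → 1-byte char #3 = 58.
Offset 7: leading byte 0xE8 = 11101000 → 3-byte char #4 = E8 BC 86.
Leading byte 0xE8 = 11101000 matches 1110xxxx → 3-byte sequence.
Byte 1: 0xE8 = 11101000, payload 1000 (4 bits).
Byte 2: 0xBC = 10111100 (10xxxxxx ✓), payload 111100.
Byte 3: 0x86 = 10000110 (10xxxxxx ✓), payload 000110.
Concatenate: 1000111100000110 = 0x8F06 (16 bits → U+8F06).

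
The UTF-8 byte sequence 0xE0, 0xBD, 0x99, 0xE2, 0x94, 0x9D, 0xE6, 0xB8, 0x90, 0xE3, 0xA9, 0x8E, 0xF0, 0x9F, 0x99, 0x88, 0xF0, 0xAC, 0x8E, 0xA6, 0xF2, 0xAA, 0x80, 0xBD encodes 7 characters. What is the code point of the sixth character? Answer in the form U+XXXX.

U+2C3A6

Offset 0: leading byte 0xE0 = 11100000 → 3-byte char #1 = E0 BD 99.
Offset 3: leading byte 0xE2 = 11100010 → 3-byte char #2 = E2 94 9D.
Offset 6: leading byte 0xE6 = 11100110 → 3-byte char #3 = E6 B8 90.
Offset 9: leading byte 0xE3 = 11100011 → 3-byte char #4 = E3 A9 8E.
Offset 12: leading byte 0xF0 = 11110000 → 4-byte char #5 = F0 9F 99 88.
Offset 16: leading byte 0xF0 = 11110000 → 4-byte char #6 = F0 AC 8E A6.
Leading byte 0xF0 = 11110000 matches 11110xxx → 4-byte sequence.
Byte 1: 0xF0 = 11110000, payload 000 (3 bits).
Byte 2: 0xAC = 10101100 (10xxxxxx ✓), payload 101100.
Byte 3: 0x8E = 10001110 (10xxxxxx ✓), payload 001110.
Byte 4: 0xA6 = 10100110 (10xxxxxx ✓), payload 100110.
Concatenate: 000101100001110100110 = 0x2C3A6 (21 bits → U+2C3A6).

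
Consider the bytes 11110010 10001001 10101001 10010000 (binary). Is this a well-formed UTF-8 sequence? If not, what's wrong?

Leading byte 0xF2 = 11110010 → 4-byte form.
Continuation bytes 0x89=10001001, 0xA9=10101001, 0x90=10010000 all match 10xxxxxx.
Decoded value 0x89A50 is ≥ 0x10000 (shortest form) and not a surrogate.

valid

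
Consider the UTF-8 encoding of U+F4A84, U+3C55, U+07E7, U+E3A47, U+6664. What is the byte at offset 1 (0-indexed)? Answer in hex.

0xB4

U+F4A84 → 4-byte form F3 B4 AA 84 at offsets 0–3.
Offset 1 falls in char 1's range; it's byte 2 of F3 B4 AA 84 = 0xB4.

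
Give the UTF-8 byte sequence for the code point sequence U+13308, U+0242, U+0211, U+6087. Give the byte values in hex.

U+13308: 4-byte form → F0 93 8C 88.
U+0242: 2-byte form → C9 82.
U+0211: 2-byte form → C8 91.
U+6087: 3-byte form → E6 82 87.
Concatenated (11 bytes): F0 93 8C 88 C9 82 C8 91 E6 82 87.

F0 93 8C 88 C9 82 C8 91 E6 82 87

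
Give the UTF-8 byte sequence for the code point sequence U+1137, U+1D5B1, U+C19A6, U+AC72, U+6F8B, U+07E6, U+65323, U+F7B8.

E1 84 B7 F0 9D 96 B1 F3 81 A6 A6 EA B1 B2 E6 BE 8B DF A6 F1 A5 8C A3 EF 9E B8

U+1137: 3-byte form → E1 84 B7.
U+1D5B1: 4-byte form → F0 9D 96 B1.
U+C19A6: 4-byte form → F3 81 A6 A6.
U+AC72: 3-byte form → EA B1 B2.
U+6F8B: 3-byte form → E6 BE 8B.
U+07E6: 2-byte form → DF A6.
U+65323: 4-byte form → F1 A5 8C A3.
U+F7B8: 3-byte form → EF 9E B8.
Concatenated (26 bytes): E1 84 B7 F0 9D 96 B1 F3 81 A6 A6 EA B1 B2 E6 BE 8B DF A6 F1 A5 8C A3 EF 9E B8.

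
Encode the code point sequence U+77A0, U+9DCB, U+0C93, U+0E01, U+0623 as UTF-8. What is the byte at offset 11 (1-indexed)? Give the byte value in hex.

0xB8

1-indexed offset 11 is 0-indexed offset 10.
U+77A0 → 3-byte form E7 9E A0 at offsets 0–2.
U+9DCB → 3-byte form E9 B7 8B at offsets 3–5.
U+0C93 → 3-byte form E0 B2 93 at offsets 6–8.
U+0E01 → 3-byte form E0 B8 81 at offsets 9–11.
Offset 10 falls in char 4's range; it's byte 2 of E0 B8 81 = 0xB8.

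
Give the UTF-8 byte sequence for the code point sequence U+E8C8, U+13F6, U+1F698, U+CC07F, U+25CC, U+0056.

EE A3 88 E1 8F B6 F0 9F 9A 98 F3 8C 81 BF E2 97 8C 56

U+E8C8: 3-byte form → EE A3 88.
U+13F6: 3-byte form → E1 8F B6.
U+1F698: 4-byte form → F0 9F 9A 98.
U+CC07F: 4-byte form → F3 8C 81 BF.
U+25CC: 3-byte form → E2 97 8C.
U+0056: 1-byte form → 56.
Concatenated (18 bytes): EE A3 88 E1 8F B6 F0 9F 9A 98 F3 8C 81 BF E2 97 8C 56.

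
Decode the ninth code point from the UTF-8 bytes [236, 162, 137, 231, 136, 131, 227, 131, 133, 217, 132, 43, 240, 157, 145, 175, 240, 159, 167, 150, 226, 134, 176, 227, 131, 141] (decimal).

Offset 0: leading byte 0xEC = 11101100 → 3-byte char #1 = EC A2 89.
Offset 3: leading byte 0xE7 = 11100111 → 3-byte char #2 = E7 88 83.
Offset 6: leading byte 0xE3 = 11100011 → 3-byte char #3 = E3 83 85.
Offset 9: leading byte 0xD9 = 11011001 → 2-byte char #4 = D9 84.
Offset 11: leading byte 0x2B = 00101011 → 1-byte char #5 = 2B.
Offset 12: leading byte 0xF0 = 11110000 → 4-byte char #6 = F0 9D 91 AF.
Offset 16: leading byte 0xF0 = 11110000 → 4-byte char #7 = F0 9F A7 96.
Offset 20: leading byte 0xE2 = 11100010 → 3-byte char #8 = E2 86 B0.
Offset 23: leading byte 0xE3 = 11100011 → 3-byte char #9 = E3 83 8D.
Leading byte 0xE3 = 11100011 matches 1110xxxx → 3-byte sequence.
Byte 1: 0xE3 = 11100011, payload 0011 (4 bits).
Byte 2: 0x83 = 10000011 (10xxxxxx ✓), payload 000011.
Byte 3: 0x8D = 10001101 (10xxxxxx ✓), payload 001101.
Concatenate: 0011000011001101 = 0x30CD (16 bits → U+30CD).

U+30CD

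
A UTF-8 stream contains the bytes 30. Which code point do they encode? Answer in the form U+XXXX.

U+0030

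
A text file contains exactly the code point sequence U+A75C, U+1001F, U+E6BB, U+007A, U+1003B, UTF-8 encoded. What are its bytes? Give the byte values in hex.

EA 9D 9C F0 90 80 9F EE 9A BB 7A F0 90 80 BB

U+A75C: 3-byte form → EA 9D 9C.
U+1001F: 4-byte form → F0 90 80 9F.
U+E6BB: 3-byte form → EE 9A BB.
U+007A: 1-byte form → 7A.
U+1003B: 4-byte form → F0 90 80 BB.
Concatenated (15 bytes): EA 9D 9C F0 90 80 9F EE 9A BB 7A F0 90 80 BB.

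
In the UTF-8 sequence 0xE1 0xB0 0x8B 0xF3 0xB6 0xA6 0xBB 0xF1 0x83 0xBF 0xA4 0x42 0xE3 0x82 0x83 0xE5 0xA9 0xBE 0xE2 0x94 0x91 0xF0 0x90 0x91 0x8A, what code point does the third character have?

Offset 0: leading byte 0xE1 = 11100001 → 3-byte char #1 = E1 B0 8B.
Offset 3: leading byte 0xF3 = 11110011 → 4-byte char #2 = F3 B6 A6 BB.
Offset 7: leading byte 0xF1 = 11110001 → 4-byte char #3 = F1 83 BF A4.
Leading byte 0xF1 = 11110001 matches 11110xxx → 4-byte sequence.
Byte 1: 0xF1 = 11110001, payload 001 (3 bits).
Byte 2: 0x83 = 10000011 (10xxxxxx ✓), payload 000011.
Byte 3: 0xBF = 10111111 (10xxxxxx ✓), payload 111111.
Byte 4: 0xA4 = 10100100 (10xxxxxx ✓), payload 100100.
Concatenate: 001000011111111100100 = 0x43FE4 (21 bits → U+43FE4).

U+43FE4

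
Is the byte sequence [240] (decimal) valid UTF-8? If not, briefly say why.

invalid (sequence truncated)

Leading byte 0xF0 = 11110000 → 4-byte form, but only 1 byte is present.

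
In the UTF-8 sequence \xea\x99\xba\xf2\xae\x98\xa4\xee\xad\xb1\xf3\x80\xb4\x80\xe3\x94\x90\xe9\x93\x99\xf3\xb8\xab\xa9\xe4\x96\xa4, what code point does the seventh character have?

Offset 0: leading byte 0xEA = 11101010 → 3-byte char #1 = EA 99 BA.
Offset 3: leading byte 0xF2 = 11110010 → 4-byte char #2 = F2 AE 98 A4.
Offset 7: leading byte 0xEE = 11101110 → 3-byte char #3 = EE AD B1.
Offset 10: leading byte 0xF3 = 11110011 → 4-byte char #4 = F3 80 B4 80.
Offset 14: leading byte 0xE3 = 11100011 → 3-byte char #5 = E3 94 90.
Offset 17: leading byte 0xE9 = 11101001 → 3-byte char #6 = E9 93 99.
Offset 20: leading byte 0xF3 = 11110011 → 4-byte char #7 = F3 B8 AB A9.
Leading byte 0xF3 = 11110011 matches 11110xxx → 4-byte sequence.
Byte 1: 0xF3 = 11110011, payload 011 (3 bits).
Byte 2: 0xB8 = 10111000 (10xxxxxx ✓), payload 111000.
Byte 3: 0xAB = 10101011 (10xxxxxx ✓), payload 101011.
Byte 4: 0xA9 = 10101001 (10xxxxxx ✓), payload 101001.
Concatenate: 011111000101011101001 = 0xF8AE9 (21 bits → U+F8AE9).

U+F8AE9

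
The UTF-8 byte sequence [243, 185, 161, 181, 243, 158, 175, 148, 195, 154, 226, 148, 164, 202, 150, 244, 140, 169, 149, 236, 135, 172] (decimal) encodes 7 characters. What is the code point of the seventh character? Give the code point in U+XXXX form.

U+C1EC

Offset 0: leading byte 0xF3 = 11110011 → 4-byte char #1 = F3 B9 A1 B5.
Offset 4: leading byte 0xF3 = 11110011 → 4-byte char #2 = F3 9E AF 94.
Offset 8: leading byte 0xC3 = 11000011 → 2-byte char #3 = C3 9A.
Offset 10: leading byte 0xE2 = 11100010 → 3-byte char #4 = E2 94 A4.
Offset 13: leading byte 0xCA = 11001010 → 2-byte char #5 = CA 96.
Offset 15: leading byte 0xF4 = 11110100 → 4-byte char #6 = F4 8C A9 95.
Offset 19: leading byte 0xEC = 11101100 → 3-byte char #7 = EC 87 AC.
Leading byte 0xEC = 11101100 matches 1110xxxx → 3-byte sequence.
Byte 1: 0xEC = 11101100, payload 1100 (4 bits).
Byte 2: 0x87 = 10000111 (10xxxxxx ✓), payload 000111.
Byte 3: 0xAC = 10101100 (10xxxxxx ✓), payload 101100.
Concatenate: 1100000111101100 = 0xC1EC (16 bits → U+C1EC).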